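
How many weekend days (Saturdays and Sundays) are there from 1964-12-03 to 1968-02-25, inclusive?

1964-12-03 is a Thursday.
The range spans 1180 days (inclusive of both endpoints).
1180 = 7 × 168 + 4, so there are 168 full weeks plus 4 extra days.
Each full week contributes 2 weekend days (Sat, Sun): 168 × 2 = 336.
The 4 extra days are Thursday, Friday, Saturday, Sunday — 2 of them qualify.
Total: 336 + 2 = 338.

338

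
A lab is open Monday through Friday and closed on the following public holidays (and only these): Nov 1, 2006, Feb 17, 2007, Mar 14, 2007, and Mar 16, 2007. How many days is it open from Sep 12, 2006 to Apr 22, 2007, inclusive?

156

Sep 12, 2006 is a Tuesday.
The range spans 223 days (inclusive of both endpoints).
223 = 7 × 31 + 6, so there are 31 full weeks plus 6 extra days.
Each full week contributes 5 weekdays (Mon–Fri): 31 × 5 = 155.
The 6 extra days are Tuesday, Wednesday, Thursday, Friday, Saturday, Sunday — 4 of them qualify.
Total: 155 + 4 = 159.
Holidays: Nov 1, 2006 (Wed); Feb 17, 2007 (Sat); Mar 14, 2007 (Wed); Mar 16, 2007 (Fri).
3 of the 4 holidays fall on weekdays; the rest are weekends and were already excluded.
Business days: 159 − 3 = 156.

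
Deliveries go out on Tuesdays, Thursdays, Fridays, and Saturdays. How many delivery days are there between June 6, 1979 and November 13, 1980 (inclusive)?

June 6, 1979 is a Wednesday.
From June 6, 1979 to November 13, 1980 is 527 days inclusive.
527 = 7 × 75 + 2, so there are 75 full weeks plus 2 extra days.
Each full week contributes 4 days from the set (Tue, Thu, Fri, Sat): 75 × 4 = 300.
The 2 extra days are Wed, Thu — 1 of them qualifies.
Total: 300 + 1 = 301.

301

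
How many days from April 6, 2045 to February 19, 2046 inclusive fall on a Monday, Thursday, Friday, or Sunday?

184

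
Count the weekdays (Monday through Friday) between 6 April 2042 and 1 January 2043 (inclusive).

6 April 2042 is a Sunday.
The range spans 271 days (inclusive of both endpoints).
271 = 7 × 38 + 5, so there are 38 full weeks plus 5 extra days.
Each full week contributes 5 weekdays (Mon–Fri): 38 × 5 = 190.
The 5 extra days are Sunday, Monday, Tuesday, Wednesday, Thursday — 4 of them qualify.
Total: 190 + 4 = 194.

194 weekdays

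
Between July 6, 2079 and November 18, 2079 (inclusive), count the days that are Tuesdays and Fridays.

39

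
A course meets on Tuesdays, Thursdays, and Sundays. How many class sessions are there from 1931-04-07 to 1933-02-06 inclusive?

288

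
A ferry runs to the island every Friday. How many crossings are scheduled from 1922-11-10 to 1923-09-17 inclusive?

45 Fridays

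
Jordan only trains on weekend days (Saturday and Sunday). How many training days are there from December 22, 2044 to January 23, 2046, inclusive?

114

December 22, 2044 is a Thursday.
That's 398 days from start to end, counting both.
398 = 7 × 56 + 6, so there are 56 full weeks plus 6 extra days.
Each full week contributes 2 weekend days (Sat, Sun): 56 × 2 = 112.
The 6 extra days are Thursday, Friday, Saturday, Sunday, Monday, Tuesday — 2 of them qualify.
Total: 112 + 2 = 114.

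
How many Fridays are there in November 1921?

4

1 November 1921 is a Tuesday.
From 1 November 1921 to 30 November 1921 is 30 days inclusive.
30 = 7 × 4 + 2, so there are 4 full weeks plus 2 extra days.
Each full week contributes one Friday: 4 so far.
The 2 extra days are Tuesday, Wednesday — none qualify.
Total: 4 + 0 = 4.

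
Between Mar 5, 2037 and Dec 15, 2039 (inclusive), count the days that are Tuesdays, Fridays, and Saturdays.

Mar 5, 2037 is a Thursday.
That's 1016 days from start to end, counting both.
1016 = 7 × 145 + 1, so there are 145 full weeks plus 1 extra day.
Each full week contributes 3 days from the set (Tue, Fri, Sat): 145 × 3 = 435.
The 1 extra day is Thursday — none qualify.
Total: 435 + 0 = 435.

435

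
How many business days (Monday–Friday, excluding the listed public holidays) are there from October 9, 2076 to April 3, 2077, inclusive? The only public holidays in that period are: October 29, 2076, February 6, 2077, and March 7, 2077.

October 9, 2076 is a Friday.
That's 177 days from start to end, counting both.
177 = 7 × 25 + 2, so there are 25 full weeks plus 2 extra days.
Each full week contributes 5 weekdays (Mon–Fri): 25 × 5 = 125.
The 2 extra days are Fri, Sat — 1 of them qualifies.
Total: 125 + 1 = 126.
Holidays: October 29, 2076 (Thu); February 6, 2077 (Sat); March 7, 2077 (Sun).
1 of the 3 holidays fall on weekdays; the rest are weekends and were already excluded.
Business days: 126 − 1 = 125.

125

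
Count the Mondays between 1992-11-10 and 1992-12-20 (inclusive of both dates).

1992-11-10 is a Tuesday.
From 1992-11-10 to 1992-12-20 is 41 days inclusive.
41 = 7 × 5 + 6, so there are 5 full weeks plus 6 extra days.
Each full week contributes one Monday: 5 so far.
The 6 extra days are Tuesday, Wednesday, Thursday, Friday, Saturday, Sunday — none qualify.
Total: 5 + 0 = 5.

5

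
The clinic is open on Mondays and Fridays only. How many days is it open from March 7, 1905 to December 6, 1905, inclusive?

March 7, 1905 is a Tuesday.
The range spans 275 days (inclusive of both endpoints).
275 = 7 × 39 + 2, so there are 39 full weeks plus 2 extra days.
Each full week contributes 2 days from the set (Mon, Fri): 39 × 2 = 78.
The 2 extra days are Tuesday, Wednesday — none qualify.
Total: 78 + 0 = 78.

78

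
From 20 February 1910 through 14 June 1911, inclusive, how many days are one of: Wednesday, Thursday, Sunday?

20 February 1910 is a Sunday.
From 20 February 1910 to 14 June 1911 is 480 days inclusive.
480 = 7 × 68 + 4, so there are 68 full weeks plus 4 extra days.
Each full week contributes 3 days from the set (Wed, Thu, Sun): 68 × 3 = 204.
The 4 extra days are Sun, Mon, Tue, Wed — 2 of them qualify.
Total: 204 + 2 = 206.

206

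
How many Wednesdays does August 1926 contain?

4

Aug 1, 1926 is a Sunday.
From Aug 1, 1926 to Aug 31, 1926 is 31 days inclusive.
31 = 7 × 4 + 3, so there are 4 full weeks plus 3 extra days.
Each full week contributes one Wednesday: 4 so far.
The 3 extra days are Sun, Mon, Tue — none qualify.
Total: 4 + 0 = 4.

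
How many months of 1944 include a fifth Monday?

4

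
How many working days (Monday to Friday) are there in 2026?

261

Jan 1, 2026 is a Thursday.
The range spans 365 days (inclusive of both endpoints).
365 = 7 × 52 + 1, so there are 52 full weeks plus 1 extra day.
Each full week contributes 5 weekdays (Mon–Fri): 52 × 5 = 260.
The 1 extra day is Thursday — 1 of them qualifies.
Total: 260 + 1 = 261.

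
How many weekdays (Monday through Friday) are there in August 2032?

August 1, 2032 is a Sunday.
From August 1, 2032 to August 31, 2032 is 31 days inclusive.
31 = 7 × 4 + 3, so there are 4 full weeks plus 3 extra days.
Each full week contributes 5 weekdays (Mon–Fri): 4 × 5 = 20.
The 3 extra days are Sunday, Monday, Tuesday — 2 of them qualify.
Total: 20 + 2 = 22.

22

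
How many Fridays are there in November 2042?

1 November 2042 is a Saturday.
The range spans 30 days (inclusive of both endpoints).
30 = 7 × 4 + 2, so there are 4 full weeks plus 2 extra days.
Each full week contributes one Friday: 4 so far.
The 2 extra days are Saturday, Sunday — none qualify.
Total: 4 + 0 = 4.

4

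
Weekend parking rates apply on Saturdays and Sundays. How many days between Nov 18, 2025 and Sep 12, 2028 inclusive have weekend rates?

294

Nov 18, 2025 is a Tuesday.
The range spans 1030 days (inclusive of both endpoints).
1030 = 7 × 147 + 1, so there are 147 full weeks plus 1 extra day.
Each full week contributes 2 weekend days (Sat, Sun): 147 × 2 = 294.
The 1 extra day is Tue — none qualify.
Total: 294 + 0 = 294.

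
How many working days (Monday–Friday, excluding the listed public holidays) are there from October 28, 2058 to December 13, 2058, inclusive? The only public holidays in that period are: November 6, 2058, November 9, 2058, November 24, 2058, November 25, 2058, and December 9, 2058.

32

October 28, 2058 is a Monday.
The range spans 47 days (inclusive of both endpoints).
47 = 7 × 6 + 5, so there are 6 full weeks plus 5 extra days.
Each full week contributes 5 weekdays (Mon–Fri): 6 × 5 = 30.
The 5 extra days are Monday, Tuesday, Wednesday, Thursday, Friday — 5 of them qualify.
Total: 30 + 5 = 35.
Holidays: November 6, 2058 (Wed); November 9, 2058 (Sat); November 24, 2058 (Sun); November 25, 2058 (Mon); December 9, 2058 (Mon).
3 of the 5 holidays fall on weekdays; the rest are weekends and were already excluded.
Business days: 35 − 3 = 32.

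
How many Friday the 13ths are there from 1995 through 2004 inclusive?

Friday-the-13ths by year:
1995: Jan, Oct
1996: Sep, Dec
1997: Jun
1998: Feb, Mar, Nov
1999: Aug
2000: Oct
2001: Apr, Jul
2002: Sep, Dec
2003: Jun
2004: Feb, Aug

17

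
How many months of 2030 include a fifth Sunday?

4

A month has five Sundays exactly when Sunday falls within its first (length − 28) days.
Jan: 31 days, starts Tue → 5 of Tue, Wed, Thu
Feb: 28 days, starts Fri → 5 of (none)
Mar: 31 days, starts Fri → 5 of Fri, Sat, Sun ✓
Apr: 30 days, starts Mon → 5 of Mon, Tue
May: 31 days, starts Wed → 5 of Wed, Thu, Fri
Jun: 30 days, starts Sat → 5 of Sat, Sun ✓
Jul: 31 days, starts Mon → 5 of Mon, Tue, Wed
Aug: 31 days, starts Thu → 5 of Thu, Fri, Sat
Sep: 30 days, starts Sun → 5 of Sun, Mon ✓
Oct: 31 days, starts Tue → 5 of Tue, Wed, Thu
Nov: 30 days, starts Fri → 5 of Fri, Sat
Dec: 31 days, starts Sun → 5 of Sun, Mon, Tue ✓
Months with five Sundays: Mar, Jun, Sep, Dec.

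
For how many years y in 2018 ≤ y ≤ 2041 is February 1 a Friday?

Day of week of February 1 in each year:
2018: Thu, 2019: Fri ✓, 2020: Sat, 2021: Mon, 2022: Tue, 2023: Wed, 2024: Thu, 2025: Sat, 2026: Sun, 2027: Mon, 2028: Tue, 2029: Thu, 2030: Fri ✓, 2031: Sat, 2032: Sun, 2033: Tue, 2034: Wed, 2035: Thu, 2036: Fri ✓, 2037: Sun, 2038: Mon, 2039: Tue, 2040: Wed, 2041: Fri ✓
Fridays: 2019, 2030, 2036, 2041.

4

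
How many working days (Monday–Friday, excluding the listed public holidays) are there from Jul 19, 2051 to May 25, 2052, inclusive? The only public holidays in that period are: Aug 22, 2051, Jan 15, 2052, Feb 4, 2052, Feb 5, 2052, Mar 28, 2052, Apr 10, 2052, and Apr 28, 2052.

Jul 19, 2051 is a Wednesday.
From Jul 19, 2051 to May 25, 2052 is 312 days inclusive.
312 = 7 × 44 + 4, so there are 44 full weeks plus 4 extra days.
Each full week contributes 5 weekdays (Mon–Fri): 44 × 5 = 220.
The 4 extra days are Wednesday, Thursday, Friday, Saturday — 3 of them qualify.
Total: 220 + 3 = 223.
Holidays: Aug 22, 2051 (Tue); Jan 15, 2052 (Mon); Feb 4, 2052 (Sun); Feb 5, 2052 (Mon); Mar 28, 2052 (Thu); Apr 10, 2052 (Wed); Apr 28, 2052 (Sun).
5 of the 7 holidays fall on weekdays; the rest are weekends and were already excluded.
Business days: 223 − 5 = 218.

218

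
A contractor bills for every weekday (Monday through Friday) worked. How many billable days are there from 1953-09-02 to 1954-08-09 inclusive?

244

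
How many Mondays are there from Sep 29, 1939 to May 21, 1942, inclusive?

138 Mondays

Sep 29, 1939 is a Friday.
That's 966 days from start to end, counting both.
966 = 7 × 138, so the span is exactly 138 full weeks.
Each full week contributes one Monday: 138 so far.
Total: 138.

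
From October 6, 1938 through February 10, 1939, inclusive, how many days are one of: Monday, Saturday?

36

October 6, 1938 is a Thursday.
That's 128 days from start to end, counting both.
128 = 7 × 18 + 2, so there are 18 full weeks plus 2 extra days.
Each full week contributes 2 days from the set (Mon, Sat): 18 × 2 = 36.
The 2 extra days are Thursday, Friday — none qualify.
Total: 36 + 0 = 36.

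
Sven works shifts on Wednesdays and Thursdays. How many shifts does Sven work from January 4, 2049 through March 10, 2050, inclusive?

January 4, 2049 is a Monday.
From January 4, 2049 to March 10, 2050 is 431 days inclusive.
431 = 7 × 61 + 4, so there are 61 full weeks plus 4 extra days.
Each full week contributes 2 days from the set (Wed, Thu): 61 × 2 = 122.
The 4 extra days are Mon, Tue, Wed, Thu — 2 of them qualify.
Total: 122 + 2 = 124.

124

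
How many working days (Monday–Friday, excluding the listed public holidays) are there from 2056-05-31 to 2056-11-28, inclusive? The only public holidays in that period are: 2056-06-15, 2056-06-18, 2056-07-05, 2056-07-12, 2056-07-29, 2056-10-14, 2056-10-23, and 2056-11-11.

126

2056-05-31 is a Wednesday.
That's 182 days from start to end, counting both.
182 = 7 × 26, so the span is exactly 26 full weeks.
Each full week contributes 5 weekdays (Mon–Fri): 26 × 5 = 130.
Holidays: 2056-06-15 (Thu); 2056-06-18 (Sun); 2056-07-05 (Wed); 2056-07-12 (Wed); 2056-07-29 (Sat); 2056-10-14 (Sat); 2056-10-23 (Mon); 2056-11-11 (Sat).
4 of the 8 holidays fall on weekdays; the rest are weekends and were already excluded.
Business days: 130 − 4 = 126.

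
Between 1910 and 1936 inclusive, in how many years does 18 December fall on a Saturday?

3

Day of week of December 18 in each year:
1910: Sun, 1911: Mon, 1912: Wed, 1913: Thu, 1914: Fri, 1915: Sat ✓, 1916: Mon, 1917: Tue, 1918: Wed, 1919: Thu, 1920: Sat ✓, 1921: Sun, 1922: Mon, 1923: Tue, 1924: Thu, 1925: Fri, 1926: Sat ✓, 1927: Sun, 1928: Tue, 1929: Wed, 1930: Thu, 1931: Fri, 1932: Sun, 1933: Mon, 1934: Tue, 1935: Wed, 1936: Fri
Saturdays: 1915, 1920, 1926.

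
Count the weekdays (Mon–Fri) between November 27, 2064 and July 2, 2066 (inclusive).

November 27, 2064 is a Thursday.
That's 583 days from start to end, counting both.
583 = 7 × 83 + 2, so there are 83 full weeks plus 2 extra days.
Each full week contributes 5 weekdays (Mon–Fri): 83 × 5 = 415.
The 2 extra days are Thursday, Friday — 2 of them qualify.
Total: 415 + 2 = 417.

417 weekdays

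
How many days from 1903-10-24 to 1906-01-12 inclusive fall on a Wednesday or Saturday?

1903-10-24 is a Saturday.
That's 812 days from start to end, counting both.
812 = 7 × 116, so the span is exactly 116 full weeks.
Each full week contributes 2 days from the set (Wed, Sat): 116 × 2 = 232.

232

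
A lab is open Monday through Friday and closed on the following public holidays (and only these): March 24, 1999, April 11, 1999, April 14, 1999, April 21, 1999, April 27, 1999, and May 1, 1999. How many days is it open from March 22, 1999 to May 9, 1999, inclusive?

31

March 22, 1999 is a Monday.
That's 49 days from start to end, counting both.
49 = 7 × 7, so the span is exactly 7 full weeks.
Each full week contributes 5 weekdays (Mon–Fri): 7 × 5 = 35.
Holidays: March 24, 1999 (Wed); April 11, 1999 (Sun); April 14, 1999 (Wed); April 21, 1999 (Wed); April 27, 1999 (Tue); May 1, 1999 (Sat).
4 of the 6 holidays fall on weekdays; the rest are weekends and were already excluded.
Business days: 35 − 4 = 31.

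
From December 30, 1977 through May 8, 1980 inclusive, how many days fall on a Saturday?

December 30, 1977 is a Friday.
The range spans 861 days (inclusive of both endpoints).
861 = 7 × 123, so the span is exactly 123 full weeks.
Each full week contributes one Saturday: 123 so far.
Total: 123.

123 Saturdays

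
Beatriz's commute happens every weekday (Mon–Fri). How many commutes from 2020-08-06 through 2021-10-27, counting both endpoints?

320 weekdays

2020-08-06 is a Thursday.
The range spans 448 days (inclusive of both endpoints).
448 = 7 × 64, so the span is exactly 64 full weeks.
Each full week contributes 5 weekdays (Mon–Fri): 64 × 5 = 320.
Total: 320.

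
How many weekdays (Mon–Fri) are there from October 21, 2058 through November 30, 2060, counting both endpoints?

552 weekdays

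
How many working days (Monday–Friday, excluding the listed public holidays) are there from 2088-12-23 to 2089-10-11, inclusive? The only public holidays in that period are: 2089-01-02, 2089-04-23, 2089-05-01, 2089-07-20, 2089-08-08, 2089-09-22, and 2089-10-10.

2088-12-23 is a Thursday.
From 2088-12-23 to 2089-10-11 is 293 days inclusive.
293 = 7 × 41 + 6, so there are 41 full weeks plus 6 extra days.
Each full week contributes 5 weekdays (Mon–Fri): 41 × 5 = 205.
The 6 extra days are Thu, Fri, Sat, Sun, Mon, Tue — 4 of them qualify.
Total: 205 + 4 = 209.
Holidays: 2089-01-02 (Sun); 2089-04-23 (Sat); 2089-05-01 (Sun); 2089-07-20 (Wed); 2089-08-08 (Mon); 2089-09-22 (Thu); 2089-10-10 (Mon).
4 of the 7 holidays fall on weekdays; the rest are weekends and were already excluded.
Business days: 209 − 4 = 205.

205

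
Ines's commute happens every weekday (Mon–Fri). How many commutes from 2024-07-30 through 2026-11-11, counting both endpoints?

597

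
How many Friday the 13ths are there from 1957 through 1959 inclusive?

6

Friday-the-13ths by year:
1957: Sep, Dec
1958: Jun
1959: Feb, Mar, Nov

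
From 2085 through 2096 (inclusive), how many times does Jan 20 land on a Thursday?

Day of week of January 20 in each year:
2085: Sat, 2086: Sun, 2087: Mon, 2088: Tue, 2089: Thu ✓, 2090: Fri, 2091: Sat, 2092: Sun, 2093: Tue, 2094: Wed, 2095: Thu ✓, 2096: Fri
Thursdays: 2089, 2095.

2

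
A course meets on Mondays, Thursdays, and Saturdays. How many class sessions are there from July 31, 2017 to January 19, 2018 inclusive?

July 31, 2017 is a Monday.
From July 31, 2017 to January 19, 2018 is 173 days inclusive.
173 = 7 × 24 + 5, so there are 24 full weeks plus 5 extra days.
Each full week contributes 3 days from the set (Mon, Thu, Sat): 24 × 3 = 72.
The 5 extra days are Monday, Tuesday, Wednesday, Thursday, Friday — 2 of them qualify.
Total: 72 + 2 = 74.

74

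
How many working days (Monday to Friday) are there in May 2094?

21

2094-05-01 is a Saturday.
From 2094-05-01 to 2094-05-31 is 31 days inclusive.
31 = 7 × 4 + 3, so there are 4 full weeks plus 3 extra days.
Each full week contributes 5 weekdays (Mon–Fri): 4 × 5 = 20.
The 3 extra days are Saturday, Sunday, Monday — 1 of them qualifies.
Total: 20 + 1 = 21.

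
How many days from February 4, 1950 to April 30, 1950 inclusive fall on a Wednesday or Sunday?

25

February 4, 1950 is a Saturday.
The range spans 86 days (inclusive of both endpoints).
86 = 7 × 12 + 2, so there are 12 full weeks plus 2 extra days.
Each full week contributes 2 days from the set (Wed, Sun): 12 × 2 = 24.
The 2 extra days are Sat, Sun — 1 of them qualifies.
Total: 24 + 1 = 25.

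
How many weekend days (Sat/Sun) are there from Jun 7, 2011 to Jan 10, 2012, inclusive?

62

Jun 7, 2011 is a Tuesday.
That's 218 days from start to end, counting both.
218 = 7 × 31 + 1, so there are 31 full weeks plus 1 extra day.
Each full week contributes 2 weekend days (Sat, Sun): 31 × 2 = 62.
The 1 extra day is Tuesday — none qualify.
Total: 62 + 0 = 62.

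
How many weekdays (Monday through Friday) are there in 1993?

261 weekdays

January 1, 1993 is a Friday.
From January 1, 1993 to December 31, 1993 is 365 days inclusive.
365 = 7 × 52 + 1, so there are 52 full weeks plus 1 extra day.
Each full week contributes 5 weekdays (Mon–Fri): 52 × 5 = 260.
The 1 extra day is Friday — 1 of them qualifies.
Total: 260 + 1 = 261.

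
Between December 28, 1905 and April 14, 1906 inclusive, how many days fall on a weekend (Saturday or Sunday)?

December 28, 1905 is a Thursday.
The range spans 108 days (inclusive of both endpoints).
108 = 7 × 15 + 3, so there are 15 full weeks plus 3 extra days.
Each full week contributes 2 weekend days (Sat, Sun): 15 × 2 = 30.
The 3 extra days are Thu, Fri, Sat — 1 of them qualifies.
Total: 30 + 1 = 31.

31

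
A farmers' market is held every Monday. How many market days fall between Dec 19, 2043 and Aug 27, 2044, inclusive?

36

Dec 19, 2043 is a Saturday.
That's 253 days from start to end, counting both.
253 = 7 × 36 + 1, so there are 36 full weeks plus 1 extra day.
Each full week contributes one Monday: 36 so far.
The 1 extra day is Saturday — none qualify.
Total: 36 + 0 = 36.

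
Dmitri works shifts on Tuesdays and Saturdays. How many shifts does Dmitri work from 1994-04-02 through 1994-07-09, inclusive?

1994-04-02 is a Saturday.
The range spans 99 days (inclusive of both endpoints).
99 = 7 × 14 + 1, so there are 14 full weeks plus 1 extra day.
Each full week contributes 2 days from the set (Tue, Sat): 14 × 2 = 28.
The 1 extra day is Saturday — 1 of them qualifies.
Total: 28 + 1 = 29.

29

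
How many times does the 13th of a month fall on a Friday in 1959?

The 13th falls on a Friday when the month's 13th has weekday Fri.
Jan 13 is Tue; Feb 13 is Fri ✓; Mar 13 is Fri ✓; Apr 13 is Mon; May 13 is Wed; Jun 13 is Sat; Jul 13 is Mon; Aug 13 is Thu; Sep 13 is Sun; Oct 13 is Tue; Nov 13 is Fri ✓; Dec 13 is Sun.
Friday the 13ths: Feb, Mar, Nov.

3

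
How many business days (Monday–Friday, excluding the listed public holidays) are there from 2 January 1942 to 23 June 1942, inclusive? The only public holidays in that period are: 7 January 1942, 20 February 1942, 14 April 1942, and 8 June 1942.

2 January 1942 is a Friday.
The range spans 173 days (inclusive of both endpoints).
173 = 7 × 24 + 5, so there are 24 full weeks plus 5 extra days.
Each full week contributes 5 weekdays (Mon–Fri): 24 × 5 = 120.
The 5 extra days are Fri, Sat, Sun, Mon, Tue — 3 of them qualify.
Total: 120 + 3 = 123.
Holidays: 7 January 1942 (Wed); 20 February 1942 (Fri); 14 April 1942 (Tue); 8 June 1942 (Mon).
All 4 holidays fall on weekdays, so subtract 4.
Business days: 123 − 4 = 119.

119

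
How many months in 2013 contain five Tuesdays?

A month has five Tuesdays exactly when Tuesday falls within its first (length − 28) days.
Jan: 31 days, starts Tue → 5 of Tue, Wed, Thu ✓
Feb: 28 days, starts Fri → 5 of (none)
Mar: 31 days, starts Fri → 5 of Fri, Sat, Sun
Apr: 30 days, starts Mon → 5 of Mon, Tue ✓
May: 31 days, starts Wed → 5 of Wed, Thu, Fri
Jun: 30 days, starts Sat → 5 of Sat, Sun
Jul: 31 days, starts Mon → 5 of Mon, Tue, Wed ✓
Aug: 31 days, starts Thu → 5 of Thu, Fri, Sat
Sep: 30 days, starts Sun → 5 of Sun, Mon
Oct: 31 days, starts Tue → 5 of Tue, Wed, Thu ✓
Nov: 30 days, starts Fri → 5 of Fri, Sat
Dec: 31 days, starts Sun → 5 of Sun, Mon, Tue ✓
Months with five Tuesdays: Jan, Apr, Jul, Oct, Dec.

5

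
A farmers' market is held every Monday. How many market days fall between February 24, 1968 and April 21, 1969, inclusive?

61

February 24, 1968 is a Saturday.
The range spans 423 days (inclusive of both endpoints).
423 = 7 × 60 + 3, so there are 60 full weeks plus 3 extra days.
Each full week contributes one Monday: 60 so far.
The 3 extra days are Sat, Sun, Mon — 1 of them qualifies.
Total: 60 + 1 = 61.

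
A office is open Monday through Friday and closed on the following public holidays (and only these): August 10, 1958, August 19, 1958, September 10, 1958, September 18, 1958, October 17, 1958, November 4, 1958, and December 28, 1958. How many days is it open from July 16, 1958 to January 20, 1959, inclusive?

130 working days

July 16, 1958 is a Wednesday.
That's 189 days from start to end, counting both.
189 = 7 × 27, so the span is exactly 27 full weeks.
Each full week contributes 5 weekdays (Mon–Fri): 27 × 5 = 135.
Total: 135.
Holidays: August 10, 1958 (Sun); August 19, 1958 (Tue); September 10, 1958 (Wed); September 18, 1958 (Thu); October 17, 1958 (Fri); November 4, 1958 (Tue); December 28, 1958 (Sun).
5 of the 7 holidays fall on weekdays; the rest are weekends and were already excluded.
Business days: 135 − 5 = 130.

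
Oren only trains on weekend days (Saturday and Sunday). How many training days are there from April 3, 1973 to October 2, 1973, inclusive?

April 3, 1973 is a Tuesday.
The range spans 183 days (inclusive of both endpoints).
183 = 7 × 26 + 1, so there are 26 full weeks plus 1 extra day.
Each full week contributes 2 weekend days (Sat, Sun): 26 × 2 = 52.
The 1 extra day is Tuesday — none qualify.
Total: 52 + 0 = 52.

52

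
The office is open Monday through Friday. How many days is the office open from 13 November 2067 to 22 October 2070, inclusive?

13 November 2067 is a Sunday.
The range spans 1075 days (inclusive of both endpoints).
1075 = 7 × 153 + 4, so there are 153 full weeks plus 4 extra days.
Each full week contributes 5 weekdays (Mon–Fri): 153 × 5 = 765.
The 4 extra days are Sunday, Monday, Tuesday, Wednesday — 3 of them qualify.
Total: 765 + 3 = 768.

768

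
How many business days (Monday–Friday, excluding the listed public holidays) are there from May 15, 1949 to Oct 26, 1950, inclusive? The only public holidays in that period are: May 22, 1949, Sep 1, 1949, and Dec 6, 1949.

377

May 15, 1949 is a Sunday.
That's 530 days from start to end, counting both.
530 = 7 × 75 + 5, so there are 75 full weeks plus 5 extra days.
Each full week contributes 5 weekdays (Mon–Fri): 75 × 5 = 375.
The 5 extra days are Sunday, Monday, Tuesday, Wednesday, Thursday — 4 of them qualify.
Total: 375 + 4 = 379.
Holidays: May 22, 1949 (Sun); Sep 1, 1949 (Thu); Dec 6, 1949 (Tue).
2 of the 3 holidays fall on weekdays; the rest are weekends and were already excluded.
Business days: 379 − 2 = 377.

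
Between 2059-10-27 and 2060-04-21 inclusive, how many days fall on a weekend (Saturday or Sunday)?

50

2059-10-27 is a Monday.
From 2059-10-27 to 2060-04-21 is 178 days inclusive.
178 = 7 × 25 + 3, so there are 25 full weeks plus 3 extra days.
Each full week contributes 2 weekend days (Sat, Sun): 25 × 2 = 50.
The 3 extra days are Mon, Tue, Wed — none qualify.
Total: 50 + 0 = 50.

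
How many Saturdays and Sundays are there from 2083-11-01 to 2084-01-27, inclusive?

24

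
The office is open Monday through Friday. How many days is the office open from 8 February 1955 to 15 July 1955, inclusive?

8 February 1955 is a Tuesday.
The range spans 158 days (inclusive of both endpoints).
158 = 7 × 22 + 4, so there are 22 full weeks plus 4 extra days.
Each full week contributes 5 weekdays (Mon–Fri): 22 × 5 = 110.
The 4 extra days are Tue, Wed, Thu, Fri — 4 of them qualify.
Total: 110 + 4 = 114.

114 weekdays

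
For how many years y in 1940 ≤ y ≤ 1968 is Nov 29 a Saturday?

Day of week of November 29 in each year:
1940: Fri, 1941: Sat ✓, 1942: Sun, 1943: Mon, 1944: Wed, 1945: Thu, 1946: Fri, 1947: Sat ✓, 1948: Mon, 1949: Tue, 1950: Wed, 1951: Thu, 1952: Sat ✓, 1953: Sun, 1954: Mon, 1955: Tue, 1956: Thu, 1957: Fri, 1958: Sat ✓, 1959: Sun, 1960: Tue, 1961: Wed, 1962: Thu, 1963: Fri, 1964: Sun, 1965: Mon, 1966: Tue, 1967: Wed, 1968: Fri
Saturdays: 1941, 1947, 1952, 1958.

4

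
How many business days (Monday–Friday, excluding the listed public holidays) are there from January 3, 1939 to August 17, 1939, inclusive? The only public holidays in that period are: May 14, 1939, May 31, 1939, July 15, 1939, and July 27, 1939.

161

January 3, 1939 is a Tuesday.
That's 227 days from start to end, counting both.
227 = 7 × 32 + 3, so there are 32 full weeks plus 3 extra days.
Each full week contributes 5 weekdays (Mon–Fri): 32 × 5 = 160.
The 3 extra days are Tue, Wed, Thu — 3 of them qualify.
Total: 160 + 3 = 163.
Holidays: May 14, 1939 (Sun); May 31, 1939 (Wed); July 15, 1939 (Sat); July 27, 1939 (Thu).
2 of the 4 holidays fall on weekdays; the rest are weekends and were already excluded.
Business days: 163 − 2 = 161.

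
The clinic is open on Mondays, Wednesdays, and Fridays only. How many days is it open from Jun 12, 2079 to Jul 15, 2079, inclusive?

15

Jun 12, 2079 is a Monday.
The range spans 34 days (inclusive of both endpoints).
34 = 7 × 4 + 6, so there are 4 full weeks plus 6 extra days.
Each full week contributes 3 days from the set (Mon, Wed, Fri): 4 × 3 = 12.
The 6 extra days are Mon, Tue, Wed, Thu, Fri, Sat — 3 of them qualify.
Total: 12 + 3 = 15.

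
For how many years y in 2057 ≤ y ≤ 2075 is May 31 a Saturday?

Day of week of May 31 in each year:
2057: Thu, 2058: Fri, 2059: Sat ✓, 2060: Mon, 2061: Tue, 2062: Wed, 2063: Thu, 2064: Sat ✓, 2065: Sun, 2066: Mon, 2067: Tue, 2068: Thu, 2069: Fri, 2070: Sat ✓, 2071: Sun, 2072: Tue, 2073: Wed, 2074: Thu, 2075: Fri
Saturdays: 2059, 2064, 2070.

3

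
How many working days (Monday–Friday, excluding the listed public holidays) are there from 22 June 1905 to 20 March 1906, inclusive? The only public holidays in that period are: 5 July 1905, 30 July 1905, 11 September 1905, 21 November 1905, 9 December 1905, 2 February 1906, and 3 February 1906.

190

22 June 1905 is a Thursday.
From 22 June 1905 to 20 March 1906 is 272 days inclusive.
272 = 7 × 38 + 6, so there are 38 full weeks plus 6 extra days.
Each full week contributes 5 weekdays (Mon–Fri): 38 × 5 = 190.
The 6 extra days are Thu, Fri, Sat, Sun, Mon, Tue — 4 of them qualify.
Total: 190 + 4 = 194.
Holidays: 5 July 1905 (Wed); 30 July 1905 (Sun); 11 September 1905 (Mon); 21 November 1905 (Tue); 9 December 1905 (Sat); 2 February 1906 (Fri); 3 February 1906 (Sat).
4 of the 7 holidays fall on weekdays; the rest are weekends and were already excluded.
Business days: 194 − 4 = 190.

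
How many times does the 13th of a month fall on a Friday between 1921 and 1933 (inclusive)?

23

Friday-the-13ths by year:
1921: May
1922: Jan, Oct
1923: Apr, Jul
1924: Jun
1925: Feb, Mar, Nov
1926: Aug
1927: May
1928: Jan, Apr, Jul
1929: Sep, Dec
1930: Jun
1931: Feb, Mar, Nov
1932: May
1933: Jan, Oct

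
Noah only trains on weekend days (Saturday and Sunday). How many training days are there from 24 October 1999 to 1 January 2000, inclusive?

24 October 1999 is a Sunday.
From 24 October 1999 to 1 January 2000 is 70 days inclusive.
70 = 7 × 10, so the span is exactly 10 full weeks.
Each full week contributes 2 weekend days (Sat, Sun): 10 × 2 = 20.

20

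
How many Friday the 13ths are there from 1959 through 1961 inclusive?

Friday-the-13ths by year:
1959: Feb, Mar, Nov
1960: May
1961: Jan, Oct

6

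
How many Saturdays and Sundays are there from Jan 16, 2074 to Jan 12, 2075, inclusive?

Jan 16, 2074 is a Tuesday.
The range spans 362 days (inclusive of both endpoints).
362 = 7 × 51 + 5, so there are 51 full weeks plus 5 extra days.
Each full week contributes 2 weekend days (Sat, Sun): 51 × 2 = 102.
The 5 extra days are Tuesday, Wednesday, Thursday, Friday, Saturday — 1 of them qualifies.
Total: 102 + 1 = 103.

103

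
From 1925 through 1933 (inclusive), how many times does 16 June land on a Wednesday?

1

Day of week of June 16 in each year:
1925: Tue, 1926: Wed ✓, 1927: Thu, 1928: Sat, 1929: Sun, 1930: Mon, 1931: Tue, 1932: Thu, 1933: Fri
Wednesdays: 1926.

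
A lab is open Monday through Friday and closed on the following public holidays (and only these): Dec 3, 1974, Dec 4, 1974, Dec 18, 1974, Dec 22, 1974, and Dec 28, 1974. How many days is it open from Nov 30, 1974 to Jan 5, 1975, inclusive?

Nov 30, 1974 is a Saturday.
The range spans 37 days (inclusive of both endpoints).
37 = 7 × 5 + 2, so there are 5 full weeks plus 2 extra days.
Each full week contributes 5 weekdays (Mon–Fri): 5 × 5 = 25.
The 2 extra days are Saturday, Sunday — none qualify.
Total: 25 + 0 = 25.
Holidays: Dec 3, 1974 (Tue); Dec 4, 1974 (Wed); Dec 18, 1974 (Wed); Dec 22, 1974 (Sun); Dec 28, 1974 (Sat).
3 of the 5 holidays fall on weekdays; the rest are weekends and were already excluded.
Business days: 25 − 3 = 22.

22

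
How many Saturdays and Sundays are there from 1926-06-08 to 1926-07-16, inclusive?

10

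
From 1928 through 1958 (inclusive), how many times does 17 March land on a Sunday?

Day of week of March 17 in each year:
1928: Sat, 1929: Sun ✓, 1930: Mon, 1931: Tue, 1932: Thu, 1933: Fri, 1934: Sat, 1935: Sun ✓, 1936: Tue, 1937: Wed, 1938: Thu, 1939: Fri, 1940: Sun ✓, 1941: Mon, 1942: Tue, 1943: Wed, 1944: Fri, 1945: Sat, 1946: Sun ✓, 1947: Mon, 1948: Wed, 1949: Thu, 1950: Fri, 1951: Sat, 1952: Mon, 1953: Tue, 1954: Wed, 1955: Thu, 1956: Sat, 1957: Sun ✓, 1958: Mon
Sundays: 1929, 1935, 1940, 1946, 1957.

5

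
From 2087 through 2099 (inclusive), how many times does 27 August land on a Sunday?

1

Day of week of August 27 in each year:
2087: Wed, 2088: Fri, 2089: Sat, 2090: Sun ✓, 2091: Mon, 2092: Wed, 2093: Thu, 2094: Fri, 2095: Sat, 2096: Mon, 2097: Tue, 2098: Wed, 2099: Thu
Sundays: 2090.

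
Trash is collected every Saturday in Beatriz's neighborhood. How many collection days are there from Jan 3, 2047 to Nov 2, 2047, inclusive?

Jan 3, 2047 is a Thursday.
That's 304 days from start to end, counting both.
304 = 7 × 43 + 3, so there are 43 full weeks plus 3 extra days.
Each full week contributes one Saturday: 43 so far.
The 3 extra days are Thu, Fri, Sat — 1 of them qualifies.
Total: 43 + 1 = 44.

44 Saturdays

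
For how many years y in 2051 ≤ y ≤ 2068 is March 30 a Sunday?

3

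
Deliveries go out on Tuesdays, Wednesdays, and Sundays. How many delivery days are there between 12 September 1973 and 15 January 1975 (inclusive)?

12 September 1973 is a Wednesday.
That's 491 days from start to end, counting both.
491 = 7 × 70 + 1, so there are 70 full weeks plus 1 extra day.
Each full week contributes 3 days from the set (Tue, Wed, Sun): 70 × 3 = 210.
The 1 extra day is Wednesday — 1 of them qualifies.
Total: 210 + 1 = 211.

211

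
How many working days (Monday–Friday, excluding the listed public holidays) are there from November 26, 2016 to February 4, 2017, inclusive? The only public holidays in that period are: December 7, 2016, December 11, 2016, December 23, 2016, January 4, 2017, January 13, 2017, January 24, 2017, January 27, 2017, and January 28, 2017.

44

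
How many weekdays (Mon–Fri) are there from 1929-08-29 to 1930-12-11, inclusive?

336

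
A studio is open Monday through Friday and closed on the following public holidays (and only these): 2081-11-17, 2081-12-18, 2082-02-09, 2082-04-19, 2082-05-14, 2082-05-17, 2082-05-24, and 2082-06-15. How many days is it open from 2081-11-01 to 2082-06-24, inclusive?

2081-11-01 is a Saturday.
The range spans 236 days (inclusive of both endpoints).
236 = 7 × 33 + 5, so there are 33 full weeks plus 5 extra days.
Each full week contributes 5 weekdays (Mon–Fri): 33 × 5 = 165.
The 5 extra days are Sat, Sun, Mon, Tue, Wed — 3 of them qualify.
Total: 165 + 3 = 168.
Holidays: 2081-11-17 (Mon); 2081-12-18 (Thu); 2082-02-09 (Mon); 2082-04-19 (Sun); 2082-05-14 (Thu); 2082-05-17 (Sun); 2082-05-24 (Sun); 2082-06-15 (Mon).
5 of the 8 holidays fall on weekdays; the rest are weekends and were already excluded.
Business days: 168 − 5 = 163.

163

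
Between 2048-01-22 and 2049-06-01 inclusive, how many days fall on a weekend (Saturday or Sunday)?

142

2048-01-22 is a Wednesday.
That's 497 days from start to end, counting both.
497 = 7 × 71, so the span is exactly 71 full weeks.
Each full week contributes 2 weekend days (Sat, Sun): 71 × 2 = 142.
Total: 142.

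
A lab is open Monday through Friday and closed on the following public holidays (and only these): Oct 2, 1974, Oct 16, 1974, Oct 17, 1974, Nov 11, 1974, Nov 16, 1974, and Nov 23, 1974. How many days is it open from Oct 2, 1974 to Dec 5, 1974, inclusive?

Oct 2, 1974 is a Wednesday.
The range spans 65 days (inclusive of both endpoints).
65 = 7 × 9 + 2, so there are 9 full weeks plus 2 extra days.
Each full week contributes 5 weekdays (Mon–Fri): 9 × 5 = 45.
The 2 extra days are Wed, Thu — 2 of them qualify.
Total: 45 + 2 = 47.
Holidays: Oct 2, 1974 (Wed); Oct 16, 1974 (Wed); Oct 17, 1974 (Thu); Nov 11, 1974 (Mon); Nov 16, 1974 (Sat); Nov 23, 1974 (Sat).
4 of the 6 holidays fall on weekdays; the rest are weekends and were already excluded.
Business days: 47 − 4 = 43.

43 working days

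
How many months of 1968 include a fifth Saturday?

4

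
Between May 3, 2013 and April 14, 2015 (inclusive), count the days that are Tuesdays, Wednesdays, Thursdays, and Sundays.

406

May 3, 2013 is a Friday.
That's 712 days from start to end, counting both.
712 = 7 × 101 + 5, so there are 101 full weeks plus 5 extra days.
Each full week contributes 4 days from the set (Tue, Wed, Thu, Sun): 101 × 4 = 404.
The 5 extra days are Fri, Sat, Sun, Mon, Tue — 2 of them qualify.
Total: 404 + 2 = 406.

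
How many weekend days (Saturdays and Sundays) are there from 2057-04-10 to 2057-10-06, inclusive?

51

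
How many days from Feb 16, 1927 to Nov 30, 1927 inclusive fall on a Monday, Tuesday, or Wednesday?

124

Feb 16, 1927 is a Wednesday.
The range spans 288 days (inclusive of both endpoints).
288 = 7 × 41 + 1, so there are 41 full weeks plus 1 extra day.
Each full week contributes 3 days from the set (Mon, Tue, Wed): 41 × 3 = 123.
The 1 extra day is Wed — 1 of them qualifies.
Total: 123 + 1 = 124.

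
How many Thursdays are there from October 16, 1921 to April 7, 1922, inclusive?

25 Thursdays

October 16, 1921 is a Sunday.
The range spans 174 days (inclusive of both endpoints).
174 = 7 × 24 + 6, so there are 24 full weeks plus 6 extra days.
Each full week contributes one Thursday: 24 so far.
The 6 extra days are Sunday, Monday, Tuesday, Wednesday, Thursday, Friday — 1 of them qualifies.
Total: 24 + 1 = 25.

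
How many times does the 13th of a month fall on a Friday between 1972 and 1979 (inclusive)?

13

Friday-the-13ths by year:
1972: Oct
1973: Apr, Jul
1974: Sep, Dec
1975: Jun
1976: Feb, Aug
1977: May
1978: Jan, Oct
1979: Apr, Jul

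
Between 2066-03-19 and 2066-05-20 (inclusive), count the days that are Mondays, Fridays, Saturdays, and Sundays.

36

2066-03-19 is a Friday.
That's 63 days from start to end, counting both.
63 = 7 × 9, so the span is exactly 9 full weeks.
Each full week contributes 4 days from the set (Mon, Fri, Sat, Sun): 9 × 4 = 36.
Total: 36.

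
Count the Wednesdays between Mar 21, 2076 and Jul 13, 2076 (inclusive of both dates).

Mar 21, 2076 is a Saturday.
The range spans 115 days (inclusive of both endpoints).
115 = 7 × 16 + 3, so there are 16 full weeks plus 3 extra days.
Each full week contributes one Wednesday: 16 so far.
The 3 extra days are Sat, Sun, Mon — none qualify.
Total: 16 + 0 = 16.

16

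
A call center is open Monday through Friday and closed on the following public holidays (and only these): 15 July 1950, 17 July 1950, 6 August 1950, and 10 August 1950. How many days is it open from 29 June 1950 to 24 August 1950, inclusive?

39 business days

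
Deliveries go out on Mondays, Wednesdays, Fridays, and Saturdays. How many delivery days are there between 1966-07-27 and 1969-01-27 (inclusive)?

524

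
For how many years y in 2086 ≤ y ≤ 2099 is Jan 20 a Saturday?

Day of week of January 20 in each year:
2086: Sun, 2087: Mon, 2088: Tue, 2089: Thu, 2090: Fri, 2091: Sat ✓, 2092: Sun, 2093: Tue, 2094: Wed, 2095: Thu, 2096: Fri, 2097: Sun, 2098: Mon, 2099: Tue
Saturdays: 2091.

1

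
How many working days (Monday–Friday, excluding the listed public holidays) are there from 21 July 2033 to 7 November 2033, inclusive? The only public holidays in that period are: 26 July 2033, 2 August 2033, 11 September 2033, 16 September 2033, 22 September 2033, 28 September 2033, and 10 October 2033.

21 July 2033 is a Thursday.
The range spans 110 days (inclusive of both endpoints).
110 = 7 × 15 + 5, so there are 15 full weeks plus 5 extra days.
Each full week contributes 5 weekdays (Mon–Fri): 15 × 5 = 75.
The 5 extra days are Thursday, Friday, Saturday, Sunday, Monday — 3 of them qualify.
Total: 75 + 3 = 78.
Holidays: 26 July 2033 (Tue); 2 August 2033 (Tue); 11 September 2033 (Sun); 16 September 2033 (Fri); 22 September 2033 (Thu); 28 September 2033 (Wed); 10 October 2033 (Mon).
6 of the 7 holidays fall on weekdays; the rest are weekends and were already excluded.
Business days: 78 − 6 = 72.

72 working days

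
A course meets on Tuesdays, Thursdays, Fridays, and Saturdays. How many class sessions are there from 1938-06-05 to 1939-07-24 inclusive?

1938-06-05 is a Sunday.
From 1938-06-05 to 1939-07-24 is 415 days inclusive.
415 = 7 × 59 + 2, so there are 59 full weeks plus 2 extra days.
Each full week contributes 4 days from the set (Tue, Thu, Fri, Sat): 59 × 4 = 236.
The 2 extra days are Sunday, Monday — none qualify.
Total: 236 + 0 = 236.

236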